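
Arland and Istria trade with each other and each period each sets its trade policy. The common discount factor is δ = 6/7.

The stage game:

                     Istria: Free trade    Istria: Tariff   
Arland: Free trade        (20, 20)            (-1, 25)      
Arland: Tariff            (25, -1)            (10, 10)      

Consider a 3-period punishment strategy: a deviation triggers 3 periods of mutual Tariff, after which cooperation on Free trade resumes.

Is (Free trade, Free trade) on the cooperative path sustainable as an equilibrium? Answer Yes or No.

IC: δ+…+δ^3 ≥ (25−20)/(20−10) = 1/2.
At δ = 6/7: partial sum = 2.2216 ≥ 0.5000. Cooperation sustainable.

Yes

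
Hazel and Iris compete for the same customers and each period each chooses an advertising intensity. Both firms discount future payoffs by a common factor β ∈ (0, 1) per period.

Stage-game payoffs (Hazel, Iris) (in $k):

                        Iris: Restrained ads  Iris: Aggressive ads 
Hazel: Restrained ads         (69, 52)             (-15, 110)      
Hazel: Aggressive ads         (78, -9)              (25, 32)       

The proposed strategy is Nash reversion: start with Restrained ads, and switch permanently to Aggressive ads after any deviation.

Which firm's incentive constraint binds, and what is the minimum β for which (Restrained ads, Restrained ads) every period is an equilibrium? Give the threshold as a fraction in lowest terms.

Iris; β ≥ 29/39

Hazel's threshold: (78−69)/(78−25) = 9/53.
Iris's threshold: (110−52)/(110−32) = 29/39.
9/53 < 29/39, so Iris binds and β* = 29/39.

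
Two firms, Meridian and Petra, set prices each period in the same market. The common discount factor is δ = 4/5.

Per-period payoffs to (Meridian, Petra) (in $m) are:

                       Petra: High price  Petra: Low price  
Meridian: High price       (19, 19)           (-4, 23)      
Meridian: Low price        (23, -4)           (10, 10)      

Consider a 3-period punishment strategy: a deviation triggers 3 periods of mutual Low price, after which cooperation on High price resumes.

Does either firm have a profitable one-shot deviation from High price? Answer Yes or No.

No

A one-shot deviation gives 23 now, then 10 for 3 periods, then back to 19.
Gain from deviating: (23−19) today; loss: (19−10) in each of the next 3 periods.
No-deviation condition: (19−10)(δ+…+δ^3) ≥ 23−19, i.e. δ+…+δ^3 ≥ 4/9.
At δ = 4/5: δ+…+δ^3 = 1.9520 ≥ 0.4444.
So cooperation is sustainable.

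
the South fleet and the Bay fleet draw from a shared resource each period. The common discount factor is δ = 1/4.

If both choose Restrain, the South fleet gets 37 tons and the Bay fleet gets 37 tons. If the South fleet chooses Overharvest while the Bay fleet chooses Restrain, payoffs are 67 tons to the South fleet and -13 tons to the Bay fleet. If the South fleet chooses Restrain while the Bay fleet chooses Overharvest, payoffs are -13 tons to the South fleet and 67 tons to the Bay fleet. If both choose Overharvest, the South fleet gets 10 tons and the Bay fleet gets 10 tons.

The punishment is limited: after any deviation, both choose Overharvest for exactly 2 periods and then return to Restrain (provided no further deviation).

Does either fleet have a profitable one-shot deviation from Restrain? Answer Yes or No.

Yes

A one-shot deviation gives 67 now, then 10 for 2 periods, then back to 37.
Gain from deviating: (67−37) today; loss: (37−10) in each of the next 2 periods.
No-deviation condition: (37−10)(δ+…+δ^2) ≥ 67−37, i.e. δ+…+δ^2 ≥ 10/9.
At δ = 1/4: δ+…+δ^2 = 0.3125 < 1.1111.
So cooperation is not sustainable.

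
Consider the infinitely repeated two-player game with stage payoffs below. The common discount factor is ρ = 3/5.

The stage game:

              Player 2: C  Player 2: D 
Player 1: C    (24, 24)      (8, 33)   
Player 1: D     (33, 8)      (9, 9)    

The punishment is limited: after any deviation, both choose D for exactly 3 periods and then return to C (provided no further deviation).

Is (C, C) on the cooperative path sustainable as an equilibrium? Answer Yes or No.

Yes

A one-shot deviation gives 33 now, then 9 for 3 periods, then back to 24.
Gain from deviating: (33−24) today; loss: (24−9) in each of the next 3 periods.
No-deviation condition: (24−9)(ρ+…+ρ^3) ≥ 33−24, i.e. ρ+…+ρ^3 ≥ 3/5.
At ρ = 3/5: ρ+…+ρ^3 = 1.1760 ≥ 0.6000.
So cooperation is sustainable.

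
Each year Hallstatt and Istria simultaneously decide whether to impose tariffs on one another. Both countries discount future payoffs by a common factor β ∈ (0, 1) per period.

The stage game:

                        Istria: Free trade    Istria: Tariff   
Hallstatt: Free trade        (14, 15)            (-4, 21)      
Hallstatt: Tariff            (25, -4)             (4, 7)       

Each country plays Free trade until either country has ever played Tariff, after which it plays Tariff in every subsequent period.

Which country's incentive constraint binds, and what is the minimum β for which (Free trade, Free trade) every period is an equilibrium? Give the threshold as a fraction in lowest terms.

Hallstatt; β ≥ 11/21

Hallstatt's threshold: (25−14)/(25−4) = 11/21.
Istria's threshold: (21−15)/(21−7) = 3/7.
11/21 > 3/7, so Hallstatt binds and β* = 11/21.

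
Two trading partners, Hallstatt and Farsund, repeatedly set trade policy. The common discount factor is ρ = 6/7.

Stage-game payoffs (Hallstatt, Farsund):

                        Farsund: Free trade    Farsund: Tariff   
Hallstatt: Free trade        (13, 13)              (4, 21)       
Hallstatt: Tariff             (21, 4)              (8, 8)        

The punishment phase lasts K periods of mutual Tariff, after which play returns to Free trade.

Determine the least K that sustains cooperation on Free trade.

3

No profitable deviation requires (13−8)(ρ+…+ρ^K) ≥ 21−13, i.e. ρ+…+ρ^K ≥ 8/5 ≈ 1.6000.
With ρ = 6/7, the partial sums are K=1: 0.8571, K=2: 1.5918, K=3: 2.2216.
K = 3 is the first length at which the sum reaches 1.6000.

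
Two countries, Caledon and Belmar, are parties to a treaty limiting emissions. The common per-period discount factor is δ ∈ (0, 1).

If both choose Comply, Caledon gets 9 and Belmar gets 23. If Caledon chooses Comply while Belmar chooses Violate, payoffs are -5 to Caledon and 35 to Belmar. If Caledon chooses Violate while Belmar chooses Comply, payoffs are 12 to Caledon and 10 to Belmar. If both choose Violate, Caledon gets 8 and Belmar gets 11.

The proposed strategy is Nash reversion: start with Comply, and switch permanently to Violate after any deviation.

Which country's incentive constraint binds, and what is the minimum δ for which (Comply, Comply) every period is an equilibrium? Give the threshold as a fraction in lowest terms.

Caledon's threshold: (12−9)/(12−8) = 3/4.
Belmar's threshold: (35−23)/(35−11) = 1/2.
3/4 > 1/2, so Caledon binds and δ* = 3/4.

Caledon; δ ≥ 3/4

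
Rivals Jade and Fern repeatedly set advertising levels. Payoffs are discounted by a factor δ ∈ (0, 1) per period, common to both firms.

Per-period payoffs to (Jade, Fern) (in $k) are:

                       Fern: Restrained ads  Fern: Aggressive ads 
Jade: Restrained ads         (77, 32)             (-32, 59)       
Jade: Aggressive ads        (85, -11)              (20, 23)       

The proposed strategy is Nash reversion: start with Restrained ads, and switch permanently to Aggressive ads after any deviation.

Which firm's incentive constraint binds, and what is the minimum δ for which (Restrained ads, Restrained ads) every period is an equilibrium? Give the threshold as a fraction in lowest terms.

Fern; δ ≥ 3/4

For Jade: deviation gain 85−77 = 8, per-period punishment loss 77−20 = 57. IC gives δ ≥ 8/65.
For Fern: gain 27, loss 9 per period, so δ ≥ 27/36 = 3/4.
The tighter constraint is Fern's, so cooperation needs δ ≥ 3/4.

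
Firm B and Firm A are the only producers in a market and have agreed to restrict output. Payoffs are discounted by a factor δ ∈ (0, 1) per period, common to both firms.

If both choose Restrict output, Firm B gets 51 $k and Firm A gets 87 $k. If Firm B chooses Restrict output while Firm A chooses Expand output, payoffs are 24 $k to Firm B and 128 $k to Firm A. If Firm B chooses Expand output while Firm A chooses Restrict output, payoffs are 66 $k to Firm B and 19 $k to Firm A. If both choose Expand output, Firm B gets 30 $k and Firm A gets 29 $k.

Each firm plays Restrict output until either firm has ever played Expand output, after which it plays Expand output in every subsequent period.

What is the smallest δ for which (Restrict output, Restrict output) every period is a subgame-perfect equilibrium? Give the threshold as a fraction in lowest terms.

Firm B: cooperation gives 51 each period; deviation gives 66 once then 30 forever.
  51/(1−δ) ≥ 66 + 30δ/(1−δ) ⇒ δ ≥ 15/36 = 5/12.
Firm A: cooperation gives 87 each period; deviation gives 128 once then 29 forever.
  δ ≥ 41/99.
Both must hold, so the binding constraint is Firm B's: δ ≥ 5/12.

5/12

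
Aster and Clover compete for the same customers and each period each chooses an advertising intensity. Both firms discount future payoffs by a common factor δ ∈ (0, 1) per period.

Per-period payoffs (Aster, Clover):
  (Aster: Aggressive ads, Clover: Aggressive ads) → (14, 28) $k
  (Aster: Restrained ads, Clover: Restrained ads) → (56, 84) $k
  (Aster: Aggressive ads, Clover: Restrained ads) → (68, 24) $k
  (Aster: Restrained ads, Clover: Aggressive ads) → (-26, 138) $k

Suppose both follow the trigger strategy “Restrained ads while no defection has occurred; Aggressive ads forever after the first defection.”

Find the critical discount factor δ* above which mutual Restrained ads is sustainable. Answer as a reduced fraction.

For Aster: deviation gain 68−56 = 12, per-period punishment loss 56−14 = 42. IC gives δ ≥ 12/54 = 2/9.
For Clover: gain 54, loss 56 per period, so δ ≥ 54/110 = 27/55.
The tighter constraint is Clover's, so cooperation needs δ ≥ 27/55.

27/55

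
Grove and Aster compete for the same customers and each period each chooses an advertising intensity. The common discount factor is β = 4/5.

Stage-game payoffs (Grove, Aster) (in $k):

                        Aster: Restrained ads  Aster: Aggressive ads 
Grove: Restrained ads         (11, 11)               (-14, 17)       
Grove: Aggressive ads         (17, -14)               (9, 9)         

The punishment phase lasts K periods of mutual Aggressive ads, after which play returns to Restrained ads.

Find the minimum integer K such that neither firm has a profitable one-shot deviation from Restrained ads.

IC: β(1−β^K)/(1−β) ≥ (17−11)/(11−9) = 3.
With β = 4/5: need 1 − β^K ≥ 3·(1−4/5)/(4/5), i.e. β^K ≤ 0.2500.
Since (4/5)^6 = 0.2621 and (4/5)^7 = 0.2097, the smallest such K is 7.

7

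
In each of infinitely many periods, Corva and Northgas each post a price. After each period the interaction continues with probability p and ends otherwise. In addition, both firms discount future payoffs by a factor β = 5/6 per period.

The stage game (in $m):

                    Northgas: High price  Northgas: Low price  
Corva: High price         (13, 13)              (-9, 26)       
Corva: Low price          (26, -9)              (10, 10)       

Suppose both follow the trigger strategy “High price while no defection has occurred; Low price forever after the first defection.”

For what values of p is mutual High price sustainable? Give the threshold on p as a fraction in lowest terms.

39/40

Expected continuation weight on next period's payoff is β·p = 5/6·p, which plays the role of the discount factor.
Cooperation requires 5/6·p ≥ (26−13)/(26−10) = 13/16, hence p ≥ 39/40.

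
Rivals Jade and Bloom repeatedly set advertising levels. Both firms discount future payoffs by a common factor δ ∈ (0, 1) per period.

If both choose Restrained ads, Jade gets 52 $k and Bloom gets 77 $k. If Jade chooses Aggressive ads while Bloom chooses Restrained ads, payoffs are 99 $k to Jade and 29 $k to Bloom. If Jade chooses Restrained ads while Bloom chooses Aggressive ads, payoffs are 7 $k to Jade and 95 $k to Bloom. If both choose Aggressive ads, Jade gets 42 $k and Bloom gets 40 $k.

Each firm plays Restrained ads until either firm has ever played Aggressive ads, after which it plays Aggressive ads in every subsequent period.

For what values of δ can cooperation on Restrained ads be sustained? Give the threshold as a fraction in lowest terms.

47/57

For Jade: deviation gain 99−52 = 47, per-period punishment loss 52−42 = 10. IC gives δ ≥ 47/57.
For Bloom: gain 18, loss 37 per period, so δ ≥ 18/55.
The tighter constraint is Jade's, so cooperation needs δ ≥ 47/57.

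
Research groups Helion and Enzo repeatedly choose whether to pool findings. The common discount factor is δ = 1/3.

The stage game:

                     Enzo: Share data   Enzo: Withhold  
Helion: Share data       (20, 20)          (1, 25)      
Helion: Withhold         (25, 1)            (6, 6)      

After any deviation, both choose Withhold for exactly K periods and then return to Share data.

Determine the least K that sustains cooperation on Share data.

Need Σ_{k=1}^{K} δ^k ≥ (25−20)/(20−6) = 0.3571 at δ = 1/3.
At K = 1 the sum is 0.3333 < 0.3571; at K = 2 it is 0.4444 ≥ 0.3571.
So the minimum punishment length is K = 2.

2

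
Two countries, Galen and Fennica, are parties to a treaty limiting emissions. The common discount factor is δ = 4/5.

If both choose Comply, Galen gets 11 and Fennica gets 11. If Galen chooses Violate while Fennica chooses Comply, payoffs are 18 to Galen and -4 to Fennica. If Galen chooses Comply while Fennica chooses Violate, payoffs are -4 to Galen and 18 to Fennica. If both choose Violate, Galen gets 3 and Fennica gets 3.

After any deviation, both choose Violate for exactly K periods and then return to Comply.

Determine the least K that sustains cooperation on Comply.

2

Need Σ_{k=1}^{K} δ^k ≥ (18−11)/(11−3) = 0.8750 at δ = 4/5.
At K = 1 the sum is 0.8000 < 0.8750; at K = 2 it is 1.4400 ≥ 0.8750.
So the minimum punishment length is K = 2.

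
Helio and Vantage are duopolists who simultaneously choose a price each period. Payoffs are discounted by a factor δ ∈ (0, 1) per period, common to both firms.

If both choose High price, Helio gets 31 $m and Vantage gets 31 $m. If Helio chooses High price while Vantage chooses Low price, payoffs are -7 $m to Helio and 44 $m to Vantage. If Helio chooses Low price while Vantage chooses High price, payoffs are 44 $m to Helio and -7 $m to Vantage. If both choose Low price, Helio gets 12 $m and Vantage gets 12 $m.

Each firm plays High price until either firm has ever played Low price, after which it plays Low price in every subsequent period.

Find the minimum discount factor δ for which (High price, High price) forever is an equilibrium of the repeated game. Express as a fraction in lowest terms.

31/(1−δ) ≥ 44 + 12δ/(1−δ)
31 ≥ 44 − 32δ
δ ≥ 13/32.

13/32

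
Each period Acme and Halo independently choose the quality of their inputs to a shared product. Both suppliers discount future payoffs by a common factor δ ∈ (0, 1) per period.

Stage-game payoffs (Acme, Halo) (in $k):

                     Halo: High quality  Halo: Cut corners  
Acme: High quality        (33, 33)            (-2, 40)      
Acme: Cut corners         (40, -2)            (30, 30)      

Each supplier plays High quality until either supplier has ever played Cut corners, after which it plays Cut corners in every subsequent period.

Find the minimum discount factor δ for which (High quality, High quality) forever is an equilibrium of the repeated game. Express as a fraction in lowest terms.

7/10

33/(1−δ) ≥ 40 + 30δ/(1−δ)
33 ≥ 40 − 10δ
δ ≥ 7/10.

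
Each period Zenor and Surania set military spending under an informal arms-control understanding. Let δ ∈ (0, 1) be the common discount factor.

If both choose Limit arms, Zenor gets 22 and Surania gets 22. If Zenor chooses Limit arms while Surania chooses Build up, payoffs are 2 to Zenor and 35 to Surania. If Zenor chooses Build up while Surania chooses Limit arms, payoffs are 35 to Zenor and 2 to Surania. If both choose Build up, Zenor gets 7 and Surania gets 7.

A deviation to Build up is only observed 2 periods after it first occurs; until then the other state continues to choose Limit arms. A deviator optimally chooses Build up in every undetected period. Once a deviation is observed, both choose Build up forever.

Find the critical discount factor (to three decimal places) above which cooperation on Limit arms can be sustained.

0.681

The best deviation is to choose Build up for all 2 undetected periods, earning 35 each, then 7 forever once detected.
Deviation value: 35(1−δ^2)/(1−δ) + 7δ^2/(1−δ); cooperation value: 22/(1−δ).
IC: 22 ≥ 35(1−δ^2) + 7δ^2 = 35 − 28δ^2.
So δ^2 ≥ 13/28, giving δ ≥ (13/28)^(1/2) ≈ 0.681.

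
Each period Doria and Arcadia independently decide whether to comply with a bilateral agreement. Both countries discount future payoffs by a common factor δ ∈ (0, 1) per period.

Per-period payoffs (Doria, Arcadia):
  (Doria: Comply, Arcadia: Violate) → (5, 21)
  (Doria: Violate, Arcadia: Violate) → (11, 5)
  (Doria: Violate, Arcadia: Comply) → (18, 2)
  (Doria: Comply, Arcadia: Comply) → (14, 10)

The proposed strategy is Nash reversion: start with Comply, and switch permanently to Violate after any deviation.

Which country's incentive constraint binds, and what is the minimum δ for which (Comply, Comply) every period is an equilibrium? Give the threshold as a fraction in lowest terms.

For Doria: deviation gain 18−14 = 4, per-period punishment loss 14−11 = 3. IC gives δ ≥ 4/7.
For Arcadia: gain 11, loss 5 per period, so δ ≥ 11/16.
The tighter constraint is Arcadia's, so cooperation needs δ ≥ 11/16.

Arcadia; δ ≥ 11/16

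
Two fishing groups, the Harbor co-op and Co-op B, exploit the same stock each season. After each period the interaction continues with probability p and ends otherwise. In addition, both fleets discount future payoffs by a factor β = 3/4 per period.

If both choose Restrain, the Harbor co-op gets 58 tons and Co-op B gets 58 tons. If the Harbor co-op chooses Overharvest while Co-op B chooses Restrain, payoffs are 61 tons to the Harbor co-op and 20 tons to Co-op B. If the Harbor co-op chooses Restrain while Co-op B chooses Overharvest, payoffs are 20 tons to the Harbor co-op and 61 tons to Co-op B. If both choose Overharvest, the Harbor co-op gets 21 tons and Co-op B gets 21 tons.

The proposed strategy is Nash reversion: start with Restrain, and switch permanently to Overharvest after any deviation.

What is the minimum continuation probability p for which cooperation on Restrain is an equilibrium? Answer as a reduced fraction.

With continuation probability p and discount β, the effective per-period discount factor is βp.
Grim-trigger IC: βp ≥ (61−58)/(61−21) = 3/40.
So p ≥ (3/40)/(3/4) = 1/10.

1/10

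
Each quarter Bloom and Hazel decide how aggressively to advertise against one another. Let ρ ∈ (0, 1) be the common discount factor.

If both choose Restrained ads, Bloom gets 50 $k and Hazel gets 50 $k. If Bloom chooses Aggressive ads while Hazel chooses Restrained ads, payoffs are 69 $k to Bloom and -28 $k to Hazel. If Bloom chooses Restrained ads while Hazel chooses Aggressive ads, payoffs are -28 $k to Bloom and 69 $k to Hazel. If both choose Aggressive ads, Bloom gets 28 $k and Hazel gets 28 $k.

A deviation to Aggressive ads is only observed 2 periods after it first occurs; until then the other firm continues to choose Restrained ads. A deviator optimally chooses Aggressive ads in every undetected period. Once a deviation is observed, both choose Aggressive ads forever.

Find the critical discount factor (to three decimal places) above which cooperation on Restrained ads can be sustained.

0.681

Deviating for the 2 undetected periods gains 69−50 = 19 per period over cooperation, then loses 50−28 = 22 per period forever once punishment starts.
Gain: 19(1 + ρ + … + ρ^1); loss: 22·ρ^2/(1−ρ).
No profitable deviation ⇔ 19(1−ρ^2) ≤ 22·ρ^2, i.e. ρ^2 ≥ 19/(19+22) = 19/41.
Hence ρ ≥ (19/41)^(1/2) ≈ 0.681.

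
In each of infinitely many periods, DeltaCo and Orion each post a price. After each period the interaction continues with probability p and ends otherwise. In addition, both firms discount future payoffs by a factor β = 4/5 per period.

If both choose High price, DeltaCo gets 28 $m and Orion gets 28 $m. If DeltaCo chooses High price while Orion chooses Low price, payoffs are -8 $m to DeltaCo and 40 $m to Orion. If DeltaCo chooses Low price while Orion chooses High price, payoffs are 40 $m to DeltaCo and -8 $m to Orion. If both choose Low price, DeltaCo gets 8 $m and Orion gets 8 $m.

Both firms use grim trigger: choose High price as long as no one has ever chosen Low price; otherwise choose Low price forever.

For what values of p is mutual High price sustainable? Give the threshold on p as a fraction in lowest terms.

15/32

With continuation probability p and discount β, the effective per-period discount factor is βp.
Grim-trigger IC: βp ≥ (40−28)/(40−8) = 3/8.
So p ≥ (3/8)/(4/5) = 15/32.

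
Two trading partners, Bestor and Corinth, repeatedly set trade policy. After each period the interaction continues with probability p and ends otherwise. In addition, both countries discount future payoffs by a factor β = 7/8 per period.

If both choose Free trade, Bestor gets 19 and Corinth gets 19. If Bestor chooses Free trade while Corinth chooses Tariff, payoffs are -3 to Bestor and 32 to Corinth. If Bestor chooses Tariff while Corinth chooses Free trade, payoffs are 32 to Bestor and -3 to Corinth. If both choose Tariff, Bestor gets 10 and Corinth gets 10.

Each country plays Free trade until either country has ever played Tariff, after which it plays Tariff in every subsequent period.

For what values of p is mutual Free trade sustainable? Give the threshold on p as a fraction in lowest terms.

52/77

Expected continuation weight on next period's payoff is β·p = 7/8·p, which plays the role of the discount factor.
Cooperation requires 7/8·p ≥ (32−19)/(32−10) = 13/22, hence p ≥ 52/77.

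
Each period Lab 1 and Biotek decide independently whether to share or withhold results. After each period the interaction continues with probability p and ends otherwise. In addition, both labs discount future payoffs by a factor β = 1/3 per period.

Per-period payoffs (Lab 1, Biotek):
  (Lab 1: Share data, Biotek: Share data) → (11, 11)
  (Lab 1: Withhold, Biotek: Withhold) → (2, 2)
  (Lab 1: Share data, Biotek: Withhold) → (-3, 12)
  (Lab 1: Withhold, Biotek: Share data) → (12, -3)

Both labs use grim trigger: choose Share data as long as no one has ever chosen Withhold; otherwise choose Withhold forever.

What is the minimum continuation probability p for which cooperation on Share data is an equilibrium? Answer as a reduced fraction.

With continuation probability p and discount β, the effective per-period discount factor is βp.
Grim-trigger IC: βp ≥ (12−11)/(12−2) = 1/10.
So p ≥ (1/10)/(1/3) = 3/10.

3/10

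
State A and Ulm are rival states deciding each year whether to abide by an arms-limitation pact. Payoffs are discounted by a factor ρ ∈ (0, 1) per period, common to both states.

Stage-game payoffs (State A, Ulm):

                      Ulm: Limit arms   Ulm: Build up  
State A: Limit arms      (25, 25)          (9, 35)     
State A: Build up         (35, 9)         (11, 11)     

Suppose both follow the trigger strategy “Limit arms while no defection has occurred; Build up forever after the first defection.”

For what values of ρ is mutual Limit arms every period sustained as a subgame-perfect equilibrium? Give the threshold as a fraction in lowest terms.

25/(1−ρ) ≥ 35 + 11ρ/(1−ρ)
25 ≥ 35 − 24ρ
ρ ≥ 10/24 = 5/12.

5/12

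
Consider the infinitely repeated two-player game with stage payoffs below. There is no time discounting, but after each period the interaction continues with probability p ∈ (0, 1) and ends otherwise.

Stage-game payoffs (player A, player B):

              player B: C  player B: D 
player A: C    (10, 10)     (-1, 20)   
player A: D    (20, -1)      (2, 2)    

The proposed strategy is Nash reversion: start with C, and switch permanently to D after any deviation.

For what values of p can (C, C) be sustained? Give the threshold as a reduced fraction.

5/9

With no time discounting, the continuation probability p plays the role of the discount factor.
Grim-trigger IC: 10/(1−p) ≥ 20 + 2p/(1−p) ⇒ p ≥ (20−10)/(20−2) = 5/9.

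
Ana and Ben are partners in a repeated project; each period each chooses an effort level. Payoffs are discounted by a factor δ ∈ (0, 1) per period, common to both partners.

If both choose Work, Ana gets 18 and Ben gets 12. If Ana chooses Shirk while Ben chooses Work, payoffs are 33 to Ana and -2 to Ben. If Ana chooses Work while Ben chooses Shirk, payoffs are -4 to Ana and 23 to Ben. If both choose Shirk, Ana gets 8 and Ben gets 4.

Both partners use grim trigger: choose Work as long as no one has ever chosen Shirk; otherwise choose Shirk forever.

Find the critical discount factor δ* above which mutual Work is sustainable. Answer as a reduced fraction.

3/5

Ana: cooperation gives 18 each period; deviation gives 33 once then 8 forever.
  18/(1−δ) ≥ 33 + 8δ/(1−δ) ⇒ δ ≥ 15/25 = 3/5.
Ben: cooperation gives 12 each period; deviation gives 23 once then 4 forever.
  δ ≥ 11/19.
Both must hold, so the binding constraint is Ana's: δ ≥ 3/5.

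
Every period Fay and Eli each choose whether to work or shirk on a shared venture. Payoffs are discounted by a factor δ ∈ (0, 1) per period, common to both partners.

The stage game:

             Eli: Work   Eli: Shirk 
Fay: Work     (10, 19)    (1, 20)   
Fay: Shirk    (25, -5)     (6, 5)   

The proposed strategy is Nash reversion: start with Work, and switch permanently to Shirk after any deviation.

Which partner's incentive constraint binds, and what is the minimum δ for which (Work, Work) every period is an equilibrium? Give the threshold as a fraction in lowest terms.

For Fay: deviation gain 25−10 = 15, per-period punishment loss 10−6 = 4. IC gives δ ≥ 15/19.
For Eli: gain 1, loss 14 per period, so δ ≥ 1/15.
The tighter constraint is Fay's, so cooperation needs δ ≥ 15/19.

Fay; δ ≥ 15/19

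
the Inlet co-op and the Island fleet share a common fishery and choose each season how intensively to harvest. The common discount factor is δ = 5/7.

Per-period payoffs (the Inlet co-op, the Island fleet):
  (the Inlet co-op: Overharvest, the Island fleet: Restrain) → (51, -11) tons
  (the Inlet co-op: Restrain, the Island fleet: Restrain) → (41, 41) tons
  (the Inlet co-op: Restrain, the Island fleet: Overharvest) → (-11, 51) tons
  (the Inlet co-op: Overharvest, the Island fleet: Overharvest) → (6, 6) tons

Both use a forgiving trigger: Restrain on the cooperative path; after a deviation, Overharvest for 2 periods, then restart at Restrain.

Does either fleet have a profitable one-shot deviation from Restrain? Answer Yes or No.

No

Comparing payoff streams over the 3 periods until play realigns: cooperate → 41(1+δ+…+δ^2); deviate → 51 + 6(δ+…+δ^2).
Cooperation is sustained iff (41−6)(δ+…+δ^2) ≥ 51−41.
δ+…+δ^2 = 5/7·(1−(5/7)^2)/(1−5/7) = 1.2245, and (51−41)/(41−6) = 0.2857.
1.2245 ≥ 0.2857, so cooperation is sustainable.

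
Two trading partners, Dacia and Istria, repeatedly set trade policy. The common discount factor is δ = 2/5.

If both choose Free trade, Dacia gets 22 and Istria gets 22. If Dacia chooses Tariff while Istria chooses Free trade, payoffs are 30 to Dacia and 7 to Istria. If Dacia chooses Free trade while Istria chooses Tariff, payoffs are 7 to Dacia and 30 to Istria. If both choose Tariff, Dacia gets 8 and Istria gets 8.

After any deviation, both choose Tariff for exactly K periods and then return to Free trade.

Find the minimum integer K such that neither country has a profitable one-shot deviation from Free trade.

3

IC: δ(1−δ^K)/(1−δ) ≥ (30−22)/(22−8) = 4/7.
With δ = 2/5: need 1 − δ^K ≥ 4/7·(1−2/5)/(2/5), i.e. δ^K ≤ 0.1429.
Since (2/5)^2 = 0.1600 and (2/5)^3 = 0.0640, the smallest such K is 3.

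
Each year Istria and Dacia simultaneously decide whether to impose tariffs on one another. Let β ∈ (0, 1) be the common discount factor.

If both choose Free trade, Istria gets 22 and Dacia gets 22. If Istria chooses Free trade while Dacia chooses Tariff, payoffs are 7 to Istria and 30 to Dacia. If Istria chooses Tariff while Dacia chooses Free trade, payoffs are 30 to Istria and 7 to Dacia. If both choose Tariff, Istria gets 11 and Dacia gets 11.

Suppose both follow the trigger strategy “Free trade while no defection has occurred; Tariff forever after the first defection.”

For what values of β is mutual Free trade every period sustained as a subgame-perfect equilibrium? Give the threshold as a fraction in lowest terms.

One-period gain from deviating is 30 − 22 = 8. The loss is 22 − 11 = 11 in every subsequent period, with present value 11·β/(1−β).
Deviation is unprofitable when 11·β/(1−β) ≥ 8, i.e. β/(1−β) ≥ 8/11.
Equivalently β ≥ 8/(8+11) = 8/19.

8/19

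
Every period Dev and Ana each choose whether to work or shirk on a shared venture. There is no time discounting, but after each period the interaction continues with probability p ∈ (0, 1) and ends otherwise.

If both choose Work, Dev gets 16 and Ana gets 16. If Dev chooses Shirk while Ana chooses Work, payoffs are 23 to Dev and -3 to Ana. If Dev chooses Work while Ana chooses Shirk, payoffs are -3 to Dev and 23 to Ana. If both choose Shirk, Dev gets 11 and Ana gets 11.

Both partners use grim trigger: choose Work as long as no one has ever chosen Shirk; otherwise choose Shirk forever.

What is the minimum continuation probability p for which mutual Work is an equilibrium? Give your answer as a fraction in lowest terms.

Expected cooperation value is 16 + p·16 + p²·16 + … = 16/(1−p); deviation gives 23 + p·11/(1−p).
16 ≥ 23(1−p) + 11p ⇒ 12p ≥ 7 ⇒ p ≥ 7/12.

7/12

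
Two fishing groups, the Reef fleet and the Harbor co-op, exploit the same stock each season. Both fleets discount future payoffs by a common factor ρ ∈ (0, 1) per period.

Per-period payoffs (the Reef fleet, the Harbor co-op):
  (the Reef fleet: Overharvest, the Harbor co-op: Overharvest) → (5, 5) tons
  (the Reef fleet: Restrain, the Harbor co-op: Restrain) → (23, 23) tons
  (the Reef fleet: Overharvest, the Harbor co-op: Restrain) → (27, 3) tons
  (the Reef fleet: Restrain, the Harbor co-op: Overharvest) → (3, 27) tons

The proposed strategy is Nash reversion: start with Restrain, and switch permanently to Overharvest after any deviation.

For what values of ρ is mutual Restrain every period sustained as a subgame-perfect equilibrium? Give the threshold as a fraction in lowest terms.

23/(1−ρ) ≥ 27 + 5ρ/(1−ρ)
23 ≥ 27 − 22ρ
ρ ≥ 4/22 = 2/11.

2/11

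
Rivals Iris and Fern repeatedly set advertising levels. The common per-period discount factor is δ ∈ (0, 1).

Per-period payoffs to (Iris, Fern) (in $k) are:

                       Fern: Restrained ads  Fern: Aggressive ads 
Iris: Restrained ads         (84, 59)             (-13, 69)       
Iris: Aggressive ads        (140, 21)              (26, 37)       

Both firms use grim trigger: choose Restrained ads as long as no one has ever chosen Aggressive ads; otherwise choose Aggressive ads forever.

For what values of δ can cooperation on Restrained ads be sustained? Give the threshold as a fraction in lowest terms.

Iris's threshold: (140−84)/(140−26) = 28/57.
Fern's threshold: (69−59)/(69−37) = 5/16.
28/57 > 5/16, so Iris binds and δ* = 28/57.

28/57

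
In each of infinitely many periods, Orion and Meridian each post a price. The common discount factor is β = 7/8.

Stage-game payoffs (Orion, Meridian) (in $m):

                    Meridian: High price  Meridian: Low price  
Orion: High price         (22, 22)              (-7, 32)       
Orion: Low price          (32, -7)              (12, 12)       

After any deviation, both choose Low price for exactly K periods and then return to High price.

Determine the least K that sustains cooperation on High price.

No profitable deviation requires (22−12)(β+…+β^K) ≥ 32−22, i.e. β+…+β^K ≥ 1 ≈ 1.0000.
With β = 7/8, the partial sums are K=1: 0.8750, K=2: 1.6406.
K = 2 is the first length at which the sum reaches 1.0000.

2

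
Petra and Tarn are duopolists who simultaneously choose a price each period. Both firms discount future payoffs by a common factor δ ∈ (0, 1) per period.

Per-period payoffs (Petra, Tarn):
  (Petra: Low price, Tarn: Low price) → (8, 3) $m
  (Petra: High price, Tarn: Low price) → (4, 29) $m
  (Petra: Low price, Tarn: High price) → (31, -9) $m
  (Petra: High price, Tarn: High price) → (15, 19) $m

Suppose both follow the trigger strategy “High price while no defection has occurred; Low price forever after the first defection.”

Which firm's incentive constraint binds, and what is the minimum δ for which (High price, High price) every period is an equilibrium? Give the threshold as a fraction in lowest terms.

Petra; δ ≥ 16/23

Petra: cooperation gives 15 each period; deviation gives 31 once then 8 forever.
  15/(1−δ) ≥ 31 + 8δ/(1−δ) ⇒ δ ≥ 16/23.
Tarn: cooperation gives 19 each period; deviation gives 29 once then 3 forever.
  δ ≥ 10/26 = 5/13.
Both must hold, so the binding constraint is Petra's: δ ≥ 16/23.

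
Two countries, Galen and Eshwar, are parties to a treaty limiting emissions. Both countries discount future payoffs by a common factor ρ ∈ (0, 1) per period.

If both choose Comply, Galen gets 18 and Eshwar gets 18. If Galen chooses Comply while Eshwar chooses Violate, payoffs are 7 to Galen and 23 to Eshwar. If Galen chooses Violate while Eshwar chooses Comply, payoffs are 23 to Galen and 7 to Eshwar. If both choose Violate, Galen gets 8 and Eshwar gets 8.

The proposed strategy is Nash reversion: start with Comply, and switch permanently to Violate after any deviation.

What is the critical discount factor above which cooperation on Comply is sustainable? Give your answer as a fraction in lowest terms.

1/3

18/(1−ρ) ≥ 23 + 8ρ/(1−ρ)
18 ≥ 23 − 15ρ
ρ ≥ 5/15 = 1/3.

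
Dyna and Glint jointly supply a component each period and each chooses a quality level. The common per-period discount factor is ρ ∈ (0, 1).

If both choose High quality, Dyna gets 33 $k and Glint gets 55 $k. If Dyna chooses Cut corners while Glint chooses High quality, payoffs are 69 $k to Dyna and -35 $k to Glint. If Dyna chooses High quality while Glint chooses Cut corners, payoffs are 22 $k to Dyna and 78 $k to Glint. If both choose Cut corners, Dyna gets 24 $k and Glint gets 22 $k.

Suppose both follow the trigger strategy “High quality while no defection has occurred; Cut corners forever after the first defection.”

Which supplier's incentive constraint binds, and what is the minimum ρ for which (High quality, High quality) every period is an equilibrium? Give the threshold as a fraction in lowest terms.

Dyna; ρ ≥ 4/5

For Dyna: deviation gain 69−33 = 36, per-period punishment loss 33−24 = 9. IC gives ρ ≥ 36/45 = 4/5.
For Glint: gain 23, loss 33 per period, so ρ ≥ 23/56.
The tighter constraint is Dyna's, so cooperation needs ρ ≥ 4/5.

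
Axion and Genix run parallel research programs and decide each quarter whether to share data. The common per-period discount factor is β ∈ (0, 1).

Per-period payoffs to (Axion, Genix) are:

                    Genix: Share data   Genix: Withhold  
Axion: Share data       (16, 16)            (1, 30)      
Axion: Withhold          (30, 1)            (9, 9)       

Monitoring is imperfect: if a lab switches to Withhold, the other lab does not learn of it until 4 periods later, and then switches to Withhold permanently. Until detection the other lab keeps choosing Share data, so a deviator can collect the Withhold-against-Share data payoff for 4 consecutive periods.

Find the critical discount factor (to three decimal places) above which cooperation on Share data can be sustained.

The best deviation is to choose Withhold for all 4 undetected periods, earning 30 each, then 9 forever once detected.
Deviation value: 30(1−β^4)/(1−β) + 9β^4/(1−β); cooperation value: 16/(1−β).
IC: 16 ≥ 30(1−β^4) + 9β^4 = 30 − 21β^4.
So β^4 ≥ 14/21 = 2/3, giving β ≥ (2/3)^(1/4) ≈ 0.904.

0.904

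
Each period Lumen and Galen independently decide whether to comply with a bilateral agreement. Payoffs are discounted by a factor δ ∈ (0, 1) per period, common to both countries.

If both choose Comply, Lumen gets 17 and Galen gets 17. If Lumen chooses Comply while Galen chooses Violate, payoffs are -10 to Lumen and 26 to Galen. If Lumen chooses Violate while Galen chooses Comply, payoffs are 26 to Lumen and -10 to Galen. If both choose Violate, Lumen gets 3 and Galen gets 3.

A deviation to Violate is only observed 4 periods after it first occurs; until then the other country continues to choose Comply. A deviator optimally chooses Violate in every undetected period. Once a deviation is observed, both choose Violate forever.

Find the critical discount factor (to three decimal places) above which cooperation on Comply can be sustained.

The best deviation is to choose Violate for all 4 undetected periods, earning 26 each, then 3 forever once detected.
Deviation value: 26(1−δ^4)/(1−δ) + 3δ^4/(1−δ); cooperation value: 17/(1−δ).
IC: 17 ≥ 26(1−δ^4) + 3δ^4 = 26 − 23δ^4.
So δ^4 ≥ 9/23, giving δ ≥ (9/23)^(1/4) ≈ 0.791.

0.791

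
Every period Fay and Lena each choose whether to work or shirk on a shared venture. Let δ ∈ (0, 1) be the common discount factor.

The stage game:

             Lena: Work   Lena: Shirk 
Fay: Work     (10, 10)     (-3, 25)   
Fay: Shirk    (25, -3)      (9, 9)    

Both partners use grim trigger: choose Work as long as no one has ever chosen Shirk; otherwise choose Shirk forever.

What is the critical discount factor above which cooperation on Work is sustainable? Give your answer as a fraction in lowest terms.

15/16

Cooperation forever yields 10 each period: 10/(1−δ).
Deviating yields 25 once, then 9 forever: 25 + 9δ/(1−δ).
No profitable deviation requires 10/(1−δ) ≥ 25 + 9δ/(1−δ).
Multiplying by (1−δ): 10 ≥ 25(1−δ) + 9δ = 25 − 16δ.
So 16δ ≥ 15, i.e. δ ≥ 15/16.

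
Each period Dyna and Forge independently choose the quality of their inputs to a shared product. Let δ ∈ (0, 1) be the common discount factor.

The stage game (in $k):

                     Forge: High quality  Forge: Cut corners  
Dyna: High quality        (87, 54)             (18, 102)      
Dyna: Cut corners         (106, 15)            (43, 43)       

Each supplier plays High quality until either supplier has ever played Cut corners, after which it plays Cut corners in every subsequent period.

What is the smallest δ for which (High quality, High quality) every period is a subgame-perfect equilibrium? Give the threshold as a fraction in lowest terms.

Dyna's threshold: (106−87)/(106−43) = 19/63.
Forge's threshold: (102−54)/(102−43) = 48/59.
19/63 < 48/59, so Forge binds and δ* = 48/59.

48/59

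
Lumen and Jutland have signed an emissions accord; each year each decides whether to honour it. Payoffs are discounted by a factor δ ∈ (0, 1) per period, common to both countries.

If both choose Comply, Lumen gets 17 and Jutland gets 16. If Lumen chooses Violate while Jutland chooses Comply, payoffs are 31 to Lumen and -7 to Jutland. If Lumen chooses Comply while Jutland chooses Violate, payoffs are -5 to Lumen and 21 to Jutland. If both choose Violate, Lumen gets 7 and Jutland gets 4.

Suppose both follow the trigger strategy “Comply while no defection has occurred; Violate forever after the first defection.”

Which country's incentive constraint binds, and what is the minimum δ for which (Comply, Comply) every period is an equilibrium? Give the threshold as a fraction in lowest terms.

For Lumen: deviation gain 31−17 = 14, per-period punishment loss 17−7 = 10. IC gives δ ≥ 14/24 = 7/12.
For Jutland: gain 5, loss 12 per period, so δ ≥ 5/17.
The tighter constraint is Lumen's, so cooperation needs δ ≥ 7/12.

Lumen; δ ≥ 7/12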